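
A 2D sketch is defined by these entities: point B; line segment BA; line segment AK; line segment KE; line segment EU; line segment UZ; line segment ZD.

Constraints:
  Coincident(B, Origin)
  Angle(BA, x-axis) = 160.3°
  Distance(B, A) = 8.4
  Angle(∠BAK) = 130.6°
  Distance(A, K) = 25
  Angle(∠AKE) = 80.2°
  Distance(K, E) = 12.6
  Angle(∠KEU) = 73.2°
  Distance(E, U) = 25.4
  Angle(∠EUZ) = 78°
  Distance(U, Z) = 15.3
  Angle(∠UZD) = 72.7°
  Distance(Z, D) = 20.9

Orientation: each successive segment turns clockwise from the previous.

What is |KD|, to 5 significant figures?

7.3331

∠EUZ = 78.0° gives UZ at 162.30° from the x-axis; with |UZ| = 15.3, Z = (-21.561, 7.9898). ∠UZD = 72.7° gives ZD at 55.000° from the x-axis; with |ZD| = 20.9, D = (-9.5732, 25.110). Then |KD| = |D − K| = 7.3331.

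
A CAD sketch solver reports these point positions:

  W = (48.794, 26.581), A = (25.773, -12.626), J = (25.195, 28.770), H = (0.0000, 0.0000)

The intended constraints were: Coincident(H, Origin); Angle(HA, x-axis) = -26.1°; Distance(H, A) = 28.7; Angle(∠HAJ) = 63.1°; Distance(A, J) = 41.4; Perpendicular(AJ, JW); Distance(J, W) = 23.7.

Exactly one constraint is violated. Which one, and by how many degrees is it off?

Perpendicular(AJ, JW) — off by 6.10°.

H = (0.00, 0.00) ✓; HA at -26.10° ✓; |HA| = 28.70 ✓; ∠HAJ = 63.10° ✓; |AJ| = 41.40 ✓; ∠(AJ, JW) = 96.10° ✗; |JW| = 23.70 ✓.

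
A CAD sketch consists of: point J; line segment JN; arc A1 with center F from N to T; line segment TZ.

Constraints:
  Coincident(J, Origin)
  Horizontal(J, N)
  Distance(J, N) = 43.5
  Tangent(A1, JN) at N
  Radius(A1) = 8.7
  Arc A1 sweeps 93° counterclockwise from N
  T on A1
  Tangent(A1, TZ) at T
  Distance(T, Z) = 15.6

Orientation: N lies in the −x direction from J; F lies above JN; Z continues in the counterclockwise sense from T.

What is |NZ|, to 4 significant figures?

25.96

J is at the origin; J and N share the same y with |JN| = 43.5 and N on the −x side, so N = (-43.50, 0.000). Tangency of A1 to JN means the radius FN is perpendicular to JN, so F = N + (0, 8.7) = (-43.50, 8.700). On A1, N sits at bearing -90° from F; a 93° counterclockwise sweep puts T at bearing 3°, so T = F + 8.7·(cos 3°, sin 3°) = (-34.81, 9.155). Tangency of A1 to TZ means the radius FT is perpendicular to TZ, so TZ runs along (−sin 3°, cos 3°); with |TZ| = 15.6, Z = (-35.63, 24.73). Then |NZ| = |Z − N| = 25.96.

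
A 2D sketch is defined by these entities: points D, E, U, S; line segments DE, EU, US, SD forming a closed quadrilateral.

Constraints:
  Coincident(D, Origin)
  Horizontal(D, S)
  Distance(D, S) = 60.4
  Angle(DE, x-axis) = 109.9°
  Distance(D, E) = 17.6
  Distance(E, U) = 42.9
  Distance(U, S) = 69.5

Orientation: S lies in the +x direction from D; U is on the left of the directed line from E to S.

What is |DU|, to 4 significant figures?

55.75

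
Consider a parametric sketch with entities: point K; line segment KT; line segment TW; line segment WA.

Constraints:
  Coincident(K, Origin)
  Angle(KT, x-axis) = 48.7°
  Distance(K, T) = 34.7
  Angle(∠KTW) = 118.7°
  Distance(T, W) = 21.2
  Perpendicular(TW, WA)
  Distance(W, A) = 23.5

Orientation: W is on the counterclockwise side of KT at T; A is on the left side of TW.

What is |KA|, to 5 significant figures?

38.494

K is at the origin; KT runs at 48.7° with length 34.7, so T = 34.7·(cos 48.7°, sin 48.7°) = (22.902, 26.069). ∠KTW = 118.7°, so TW runs at 48.7° + (180° − 118.7°) = 110.00° from the x-axis; with |TW| = 21.2, W = T + 21.2·(cos 110.00°, sin 110.00°) = (15.651, 45.990). The perpendicularity gives WA at right angles to TW; with |WA| = 23.5 on the left of TW, A = W + 23.5·(-0.93969, -0.34202) = (-6.4315, 37.953). Then |KA| = |A − K| = 38.494.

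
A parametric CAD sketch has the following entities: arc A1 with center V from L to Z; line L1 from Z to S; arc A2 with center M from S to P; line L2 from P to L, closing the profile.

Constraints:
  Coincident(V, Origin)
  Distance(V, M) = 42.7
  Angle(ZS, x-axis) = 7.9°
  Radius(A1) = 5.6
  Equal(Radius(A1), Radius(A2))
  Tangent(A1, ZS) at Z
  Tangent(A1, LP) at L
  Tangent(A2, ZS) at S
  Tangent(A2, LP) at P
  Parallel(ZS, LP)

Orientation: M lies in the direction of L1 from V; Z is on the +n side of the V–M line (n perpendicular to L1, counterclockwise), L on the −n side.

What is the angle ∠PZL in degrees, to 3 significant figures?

75.3°

The slot axis is L1's direction at 7.9°, so u = (cos 7.9°, sin 7.9°) = (0.991, 0.137) and n = (−sin 7.9°, cos 7.9°) = (-0.137, 0.991). V is at the origin and M lies 42.7 along u from V, so M = 42.7·u = (42.3, 5.87). Tangency of A1 to both parallel lines with radius 5.6 puts Z and L at V ± 5.6·n: Z = (-0.770, 5.55), L = (0.770, -5.55). Equal radii place S and P the same way about M: S = M + 5.6·n = (41.5, 11.4), P = M − 5.6·n = (43.1, 0.322). Then cos ∠PZL = ZP·ZL / (|ZP||ZL|), giving 75.3°.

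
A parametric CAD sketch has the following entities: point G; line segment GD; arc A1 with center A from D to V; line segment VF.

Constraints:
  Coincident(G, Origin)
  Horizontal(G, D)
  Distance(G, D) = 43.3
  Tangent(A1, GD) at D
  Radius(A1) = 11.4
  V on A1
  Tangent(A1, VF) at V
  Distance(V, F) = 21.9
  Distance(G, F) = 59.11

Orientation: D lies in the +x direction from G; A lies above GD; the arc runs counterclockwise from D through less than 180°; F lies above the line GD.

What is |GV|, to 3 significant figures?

56.2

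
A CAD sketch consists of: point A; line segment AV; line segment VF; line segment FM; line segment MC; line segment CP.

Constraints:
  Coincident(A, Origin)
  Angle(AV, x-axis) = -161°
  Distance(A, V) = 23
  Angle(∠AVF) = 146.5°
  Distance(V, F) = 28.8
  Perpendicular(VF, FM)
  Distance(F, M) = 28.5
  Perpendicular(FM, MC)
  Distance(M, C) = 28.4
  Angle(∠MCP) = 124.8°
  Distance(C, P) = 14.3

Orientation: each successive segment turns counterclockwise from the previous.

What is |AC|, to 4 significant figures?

25.16

A is at the origin; AV runs at -161.0° with length 23.0, so V = (-21.75, -7.488). ∠AVF = 146.5° gives VF at -127.5° from the x-axis; with |VF| = 28.8, F = (-39.28, -30.34). VF ⟂ FM, so FM runs at -37.50°; with |FM| = 28.5, M = (-16.67, -47.69). FM ⟂ MC, so MC runs at 52.50°; with |MC| = 28.4, C = (0.6201, -25.16). Then |AC| = |C − A| = 25.16.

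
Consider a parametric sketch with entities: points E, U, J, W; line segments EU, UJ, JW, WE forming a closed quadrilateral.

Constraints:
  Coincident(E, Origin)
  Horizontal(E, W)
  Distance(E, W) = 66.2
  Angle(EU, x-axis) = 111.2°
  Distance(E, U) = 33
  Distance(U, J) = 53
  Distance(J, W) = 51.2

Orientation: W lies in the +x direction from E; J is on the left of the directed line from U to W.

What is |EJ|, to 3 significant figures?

58.9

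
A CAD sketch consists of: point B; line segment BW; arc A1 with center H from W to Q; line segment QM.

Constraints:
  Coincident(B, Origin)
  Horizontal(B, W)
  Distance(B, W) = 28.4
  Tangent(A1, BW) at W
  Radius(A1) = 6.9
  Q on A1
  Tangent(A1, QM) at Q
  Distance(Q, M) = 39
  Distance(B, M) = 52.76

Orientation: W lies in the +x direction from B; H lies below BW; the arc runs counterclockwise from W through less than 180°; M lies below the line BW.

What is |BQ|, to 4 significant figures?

22.81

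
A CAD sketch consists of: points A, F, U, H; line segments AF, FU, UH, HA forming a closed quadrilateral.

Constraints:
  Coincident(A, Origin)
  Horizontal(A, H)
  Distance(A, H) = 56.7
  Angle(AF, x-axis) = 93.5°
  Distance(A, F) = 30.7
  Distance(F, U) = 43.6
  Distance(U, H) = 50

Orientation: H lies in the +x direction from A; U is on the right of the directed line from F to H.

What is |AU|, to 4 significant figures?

14.32

Checks: |FU| = 43.60 ✓; |UH| = 50.00 ✓.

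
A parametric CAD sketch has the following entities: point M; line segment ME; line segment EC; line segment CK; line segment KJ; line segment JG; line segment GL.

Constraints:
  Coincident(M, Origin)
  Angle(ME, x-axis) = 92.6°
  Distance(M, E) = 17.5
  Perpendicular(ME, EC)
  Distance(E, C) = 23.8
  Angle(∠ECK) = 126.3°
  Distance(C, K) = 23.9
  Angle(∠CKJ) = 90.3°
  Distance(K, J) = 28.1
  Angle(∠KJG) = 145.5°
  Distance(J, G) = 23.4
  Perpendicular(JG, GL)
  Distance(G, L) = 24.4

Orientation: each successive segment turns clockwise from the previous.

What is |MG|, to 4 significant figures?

20.96

∠CKJ = 90.3° gives KJ at -140.8° from the x-axis; with |KJ| = 28.1, J = (16.21, -17.80). ∠KJG = 145.5° gives JG at -175.3° from the x-axis; with |JG| = 23.4, G = (-7.107, -19.72). Then |MG| = |G − M| = 20.96.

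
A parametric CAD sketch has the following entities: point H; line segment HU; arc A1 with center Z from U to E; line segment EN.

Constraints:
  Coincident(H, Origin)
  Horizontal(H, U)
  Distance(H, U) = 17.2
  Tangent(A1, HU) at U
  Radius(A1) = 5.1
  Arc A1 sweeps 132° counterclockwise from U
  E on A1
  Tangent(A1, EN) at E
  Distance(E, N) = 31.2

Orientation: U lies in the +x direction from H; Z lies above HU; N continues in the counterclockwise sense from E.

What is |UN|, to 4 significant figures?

36.01

On A1, U sits at bearing -90° from Z; a 132° counterclockwise sweep puts E at bearing 42°, so E = Z + 5.1·(cos 42°, sin 42°) = (20.99, 8.513). The tangent condition forces ZE to be normal to EN, so EN runs along (−sin 42°, cos 42°); with |EN| = 31.2, N = (0.1132, 31.70). Then |UN| = |N − U| = 36.01.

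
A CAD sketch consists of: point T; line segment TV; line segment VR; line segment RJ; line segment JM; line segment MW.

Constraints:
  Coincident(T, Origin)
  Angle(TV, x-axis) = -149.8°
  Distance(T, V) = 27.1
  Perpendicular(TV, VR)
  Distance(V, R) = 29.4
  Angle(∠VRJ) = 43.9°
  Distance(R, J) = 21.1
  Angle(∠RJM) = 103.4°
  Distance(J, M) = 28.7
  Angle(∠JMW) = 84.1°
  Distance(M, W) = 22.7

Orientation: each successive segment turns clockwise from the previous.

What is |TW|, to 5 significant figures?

45.908

T is at the origin; TV runs at -149.8° with length 27.1, so V = (-23.422, -13.632). TV ⟂ VR, so VR runs at 120.20°; with |VR| = 29.4, R = (-38.211, 11.778). ∠VRJ = 43.9° gives RJ at -15.900° from the x-axis; with |RJ| = 21.1, J = (-17.918, 5.9973). ∠RJM = 103.4° gives JM at -92.500° from the x-axis; with |JM| = 28.7, M = (-19.170, -22.675). ∠JMW = 84.1° gives MW at 171.60° from the x-axis; with |MW| = 22.7, W = (-41.626, -19.359). Then |TW| = |W − T| = 45.908.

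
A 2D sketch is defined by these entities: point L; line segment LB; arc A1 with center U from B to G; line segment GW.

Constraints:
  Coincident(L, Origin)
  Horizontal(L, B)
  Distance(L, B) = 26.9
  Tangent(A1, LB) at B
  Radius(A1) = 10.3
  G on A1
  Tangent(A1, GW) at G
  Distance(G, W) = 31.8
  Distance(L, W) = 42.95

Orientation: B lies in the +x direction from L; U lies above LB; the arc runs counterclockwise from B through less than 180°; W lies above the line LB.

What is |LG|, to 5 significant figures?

38.598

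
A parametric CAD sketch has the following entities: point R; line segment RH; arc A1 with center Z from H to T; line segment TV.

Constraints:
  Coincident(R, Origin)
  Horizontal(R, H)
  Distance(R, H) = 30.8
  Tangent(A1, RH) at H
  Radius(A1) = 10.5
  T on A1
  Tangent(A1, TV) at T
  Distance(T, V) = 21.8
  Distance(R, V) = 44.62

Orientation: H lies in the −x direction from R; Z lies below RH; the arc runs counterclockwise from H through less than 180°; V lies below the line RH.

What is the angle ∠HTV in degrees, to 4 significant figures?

119.1°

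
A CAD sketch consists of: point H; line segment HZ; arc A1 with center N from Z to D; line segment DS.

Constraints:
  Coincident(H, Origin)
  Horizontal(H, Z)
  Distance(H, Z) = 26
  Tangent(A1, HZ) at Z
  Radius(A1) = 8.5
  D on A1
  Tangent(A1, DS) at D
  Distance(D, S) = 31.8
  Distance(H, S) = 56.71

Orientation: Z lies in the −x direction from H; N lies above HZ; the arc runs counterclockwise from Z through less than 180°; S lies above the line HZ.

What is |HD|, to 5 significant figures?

25.009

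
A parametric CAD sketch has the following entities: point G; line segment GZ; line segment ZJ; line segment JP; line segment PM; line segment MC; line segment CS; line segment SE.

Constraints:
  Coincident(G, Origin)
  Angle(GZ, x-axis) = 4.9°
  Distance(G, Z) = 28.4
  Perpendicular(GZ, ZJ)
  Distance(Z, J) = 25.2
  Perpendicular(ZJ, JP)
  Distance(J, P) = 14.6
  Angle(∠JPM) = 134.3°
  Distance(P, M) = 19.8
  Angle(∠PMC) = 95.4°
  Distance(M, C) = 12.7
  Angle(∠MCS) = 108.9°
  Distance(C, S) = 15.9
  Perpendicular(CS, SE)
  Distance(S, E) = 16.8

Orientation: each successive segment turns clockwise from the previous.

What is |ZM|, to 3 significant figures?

30.5

The perpendicularity gives JP at right angles to ZJ, so JP runs at -175°; with |JP| = 14.6, P = (15.9, -23.9). ∠JPM = 134.3° gives PM at 139° from the x-axis; with |PM| = 19.8, M = (0.914, -11.0). Then |ZM| = |M − Z| = 30.5.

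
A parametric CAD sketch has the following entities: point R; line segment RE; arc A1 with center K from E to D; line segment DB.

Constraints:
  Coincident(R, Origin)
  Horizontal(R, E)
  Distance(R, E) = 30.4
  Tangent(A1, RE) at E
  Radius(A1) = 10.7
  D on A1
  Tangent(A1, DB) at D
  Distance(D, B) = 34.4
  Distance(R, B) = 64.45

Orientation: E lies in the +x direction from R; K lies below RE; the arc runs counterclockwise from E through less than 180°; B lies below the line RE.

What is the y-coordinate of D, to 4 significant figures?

-18.82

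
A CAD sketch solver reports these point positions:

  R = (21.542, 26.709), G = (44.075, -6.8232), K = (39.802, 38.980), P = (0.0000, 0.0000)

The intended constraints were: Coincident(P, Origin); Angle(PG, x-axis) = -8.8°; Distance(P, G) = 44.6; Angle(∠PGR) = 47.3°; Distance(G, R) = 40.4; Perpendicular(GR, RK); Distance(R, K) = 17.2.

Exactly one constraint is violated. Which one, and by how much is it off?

Distance(R, K) = 17.2 — off by 4.80.

P = (0.00, 0.00) ✓; PG at -8.800° ✓; |PG| = 44.60 ✓; ∠PGR = 47.30° ✓; |GR| = 40.40 ✓; ∠(GR, RK) = 90.00° ✓; |RK| = 22.00 ✗.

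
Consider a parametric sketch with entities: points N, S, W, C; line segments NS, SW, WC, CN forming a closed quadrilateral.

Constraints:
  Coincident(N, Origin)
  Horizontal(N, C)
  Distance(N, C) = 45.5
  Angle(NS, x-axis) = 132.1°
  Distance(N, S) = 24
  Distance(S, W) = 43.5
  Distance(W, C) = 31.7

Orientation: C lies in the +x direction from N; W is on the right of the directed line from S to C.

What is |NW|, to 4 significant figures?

19.74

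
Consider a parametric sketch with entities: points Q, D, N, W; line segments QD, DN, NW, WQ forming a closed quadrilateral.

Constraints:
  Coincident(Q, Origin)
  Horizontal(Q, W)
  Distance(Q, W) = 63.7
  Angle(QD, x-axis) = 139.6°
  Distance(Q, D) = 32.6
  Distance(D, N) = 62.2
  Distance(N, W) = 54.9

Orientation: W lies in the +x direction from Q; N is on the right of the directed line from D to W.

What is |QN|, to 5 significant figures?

30.470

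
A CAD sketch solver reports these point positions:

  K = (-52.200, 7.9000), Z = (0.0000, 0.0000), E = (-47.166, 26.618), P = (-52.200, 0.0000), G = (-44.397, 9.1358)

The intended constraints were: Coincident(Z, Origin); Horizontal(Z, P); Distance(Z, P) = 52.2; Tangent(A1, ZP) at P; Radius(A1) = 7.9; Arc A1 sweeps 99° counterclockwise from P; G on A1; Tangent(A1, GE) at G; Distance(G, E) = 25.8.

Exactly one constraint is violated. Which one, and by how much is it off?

Distance(G, E) = 25.8 — off by 8.10.

Z = (0.00, 0.00) ✓; Z.y = 0.00, P.y = 0.00 ✓; |ZP| = 52.20 ✓; ∠(KP, PZ) = 90.00° ✓; |KP| = 7.900 ✓; bearing(K→G) − bearing(K→P) = 99.00° ✓; |KG| = 7.900 ✓; ∠(KG, GE) = 90.00° ✓; |GE| = 17.70 ✗.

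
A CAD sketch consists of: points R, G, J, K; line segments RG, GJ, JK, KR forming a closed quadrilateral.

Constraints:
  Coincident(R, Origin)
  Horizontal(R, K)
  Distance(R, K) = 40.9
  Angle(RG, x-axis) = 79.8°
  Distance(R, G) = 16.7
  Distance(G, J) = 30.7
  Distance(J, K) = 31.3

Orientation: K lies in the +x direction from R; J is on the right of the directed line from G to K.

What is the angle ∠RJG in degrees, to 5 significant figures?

26.162°

R is at the origin; RK is horizontal with |RK| = 40.9 and K in +x, so K = (40.9, 0). RG runs at 79.8° with |RG| = 16.7, so G = (2.9573, 16.436). J is determined by |GJ| = 30.7 and |JK| = 31.3 together: it lies at the intersection of circle(G, 30.7) and circle(K, 31.3). With |GK| = 41.350, the foot of the radical line on GK is 20.225 from G and the perpendicular offset is √(30.7² − 20.225²) = 23.096. Taking the right-of-GK solution: J = (12.335, -12.796).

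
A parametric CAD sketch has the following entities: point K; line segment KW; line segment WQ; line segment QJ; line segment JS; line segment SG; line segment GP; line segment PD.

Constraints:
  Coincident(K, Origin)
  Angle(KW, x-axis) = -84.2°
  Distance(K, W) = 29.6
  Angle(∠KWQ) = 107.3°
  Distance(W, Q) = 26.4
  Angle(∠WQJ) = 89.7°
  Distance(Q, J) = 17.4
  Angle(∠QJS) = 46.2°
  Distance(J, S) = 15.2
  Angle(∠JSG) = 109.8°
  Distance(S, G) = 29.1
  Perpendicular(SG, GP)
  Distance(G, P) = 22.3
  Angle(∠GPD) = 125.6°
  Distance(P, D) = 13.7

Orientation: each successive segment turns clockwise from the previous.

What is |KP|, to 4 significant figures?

68.53

K is at the origin; KW runs at -84.2° with length 29.6, so W = (2.991, -29.45). ∠KWQ = 107.3° gives WQ at -156.9° from the x-axis; with |WQ| = 26.4, Q = (-21.29, -39.81). ∠WQJ = 89.7° gives QJ at 112.8° from the x-axis; with |QJ| = 17.4, J = (-28.03, -23.77). ∠QJS = 46.2° gives JS at -21.00° from the x-axis; with |JS| = 15.2, S = (-13.84, -29.21). ∠JSG = 109.8° gives SG at -91.20° from the x-axis; with |SG| = 29.1, G = (-14.45, -58.31). SG is perpendicular to GP, so GP runs at 178.8°; with |GP| = 22.3, P = (-36.75, -57.84). Then |KP| = |P − K| = 68.53.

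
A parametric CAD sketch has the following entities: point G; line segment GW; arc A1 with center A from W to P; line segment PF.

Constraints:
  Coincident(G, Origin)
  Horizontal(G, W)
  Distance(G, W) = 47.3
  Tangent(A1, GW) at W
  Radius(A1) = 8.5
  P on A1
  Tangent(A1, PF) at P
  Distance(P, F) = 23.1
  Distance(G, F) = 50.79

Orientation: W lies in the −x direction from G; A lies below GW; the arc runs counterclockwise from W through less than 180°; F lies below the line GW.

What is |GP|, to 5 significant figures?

55.684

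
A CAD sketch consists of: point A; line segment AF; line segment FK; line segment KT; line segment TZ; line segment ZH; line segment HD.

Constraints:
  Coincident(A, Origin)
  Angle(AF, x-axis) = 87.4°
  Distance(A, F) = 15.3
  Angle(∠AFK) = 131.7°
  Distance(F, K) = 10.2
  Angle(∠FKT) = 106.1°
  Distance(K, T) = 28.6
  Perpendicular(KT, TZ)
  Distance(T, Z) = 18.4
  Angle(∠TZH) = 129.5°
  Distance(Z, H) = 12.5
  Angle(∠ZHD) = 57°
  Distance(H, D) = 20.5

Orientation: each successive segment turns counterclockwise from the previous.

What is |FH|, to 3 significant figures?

27.4

KT is perpendicular to TZ, so TZ runs at -60.4°; with |TZ| = 18.4, Z = (-22.4, -7.72). ∠TZH = 129.5° gives ZH at -9.90° from the x-axis; with |ZH| = 12.5, H = (-10.1, -9.87). Then |FH| = |H − F| = 27.4.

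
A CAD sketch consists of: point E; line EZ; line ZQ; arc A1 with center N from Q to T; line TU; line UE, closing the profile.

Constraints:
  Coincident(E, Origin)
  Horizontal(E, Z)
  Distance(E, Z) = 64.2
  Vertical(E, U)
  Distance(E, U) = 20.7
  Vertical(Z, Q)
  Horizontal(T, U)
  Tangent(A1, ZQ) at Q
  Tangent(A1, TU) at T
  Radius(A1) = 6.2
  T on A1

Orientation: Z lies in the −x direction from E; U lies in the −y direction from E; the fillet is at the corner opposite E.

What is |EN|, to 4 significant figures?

59.79

E is at the origin; E and Z share the same y with |EZ| = 64.2 and Z on the −x side, so Z = (-64.20, 0.000). E and U share the same x with |EU| = 20.7 and U on the −y side, so U = (0.000, -20.70). The virtual corner opposite E is at (-64.20, -20.70). Since A1 is tangent to ZQ there, NQ ⟂ ZQ and since A1 is tangent to TU there, NT ⟂ TU, with radius 6.2, so the center N sits 6.2 in from both sides at N = (-58.00, -14.50). Then |EN| = |N − E| = 59.79.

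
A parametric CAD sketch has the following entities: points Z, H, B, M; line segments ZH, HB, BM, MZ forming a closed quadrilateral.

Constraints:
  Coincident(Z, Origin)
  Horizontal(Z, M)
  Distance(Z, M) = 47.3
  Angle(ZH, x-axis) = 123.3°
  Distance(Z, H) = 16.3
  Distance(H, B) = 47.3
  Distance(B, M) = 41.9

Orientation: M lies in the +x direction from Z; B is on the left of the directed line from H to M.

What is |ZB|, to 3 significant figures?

49.7

Z is at the origin; Z and M share the same y with |ZM| = 47.3 and M in +x, so M = (47.3, 0). ZH runs at 123.3° with |ZH| = 16.3, so H = (-8.95, 13.6). B is determined by |HB| = 47.3 and |BM| = 41.9 together: it lies at the intersection of circle(H, 47.3) and circle(M, 41.9). With |HM| = 57.9, the foot of the radical line on HM is 33.1 from H and the perpendicular offset is √(47.3² − 33.1²) = 33.8. Taking the left-of-HM solution: B = (31.2, 38.7).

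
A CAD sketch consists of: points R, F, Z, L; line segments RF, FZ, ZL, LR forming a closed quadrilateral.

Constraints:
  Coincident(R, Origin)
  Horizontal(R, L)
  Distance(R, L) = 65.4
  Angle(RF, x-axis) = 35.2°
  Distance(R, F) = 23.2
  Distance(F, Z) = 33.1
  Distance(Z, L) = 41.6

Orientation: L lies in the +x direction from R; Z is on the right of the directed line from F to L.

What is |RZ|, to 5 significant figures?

33.616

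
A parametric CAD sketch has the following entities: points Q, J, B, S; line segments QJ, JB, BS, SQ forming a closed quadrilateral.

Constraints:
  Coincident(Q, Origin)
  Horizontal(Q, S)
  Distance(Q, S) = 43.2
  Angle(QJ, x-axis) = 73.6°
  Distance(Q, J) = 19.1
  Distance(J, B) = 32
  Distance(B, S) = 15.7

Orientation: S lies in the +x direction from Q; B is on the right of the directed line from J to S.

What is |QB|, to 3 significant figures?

28.4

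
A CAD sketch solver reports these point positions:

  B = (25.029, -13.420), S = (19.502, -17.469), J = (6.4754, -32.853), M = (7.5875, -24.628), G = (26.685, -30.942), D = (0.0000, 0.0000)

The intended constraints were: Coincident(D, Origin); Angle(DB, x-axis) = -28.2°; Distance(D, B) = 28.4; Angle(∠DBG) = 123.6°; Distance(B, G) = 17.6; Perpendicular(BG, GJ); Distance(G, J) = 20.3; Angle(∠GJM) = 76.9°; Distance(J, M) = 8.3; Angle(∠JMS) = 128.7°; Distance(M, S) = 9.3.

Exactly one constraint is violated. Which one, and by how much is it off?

Distance(M, S) = 9.3 — off by 4.60.

D = (0.00, 0.00) ✓; DB at -28.20° ✓; |DB| = 28.40 ✓; ∠DBG = 123.6° ✓; |BG| = 17.60 ✓; ∠(BG, GJ) = 90.00° ✓; |GJ| = 20.30 ✓; ∠GJM = 76.90° ✓; |JM| = 8.300 ✓; ∠JMS = 128.7° ✓; |MS| = 13.90 ✗.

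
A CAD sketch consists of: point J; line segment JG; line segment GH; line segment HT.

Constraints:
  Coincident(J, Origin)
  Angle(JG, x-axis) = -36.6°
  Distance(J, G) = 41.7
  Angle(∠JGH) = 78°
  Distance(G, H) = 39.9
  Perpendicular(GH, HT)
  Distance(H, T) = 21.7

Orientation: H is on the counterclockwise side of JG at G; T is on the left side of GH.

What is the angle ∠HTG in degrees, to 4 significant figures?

61.46°

J is at the origin; JG runs at -36.6° with length 41.7, so G = 41.7·(cos -36.6°, sin -36.6°) = (33.48, -24.86). ∠JGH = 78.0°, so GH runs at -36.6° + (180° − 78.0°) = 65.40° from the x-axis; with |GH| = 39.9, H = G + 39.9·(cos 65.40°, sin 65.40°) = (50.09, 11.42). GH is perpendicular to HT; with |HT| = 21.7 on the left of GH, T = H + 21.7·(-0.9092, 0.4163) = (30.36, 20.45). Then cos ∠HTG = TH·TG / (|TH||TG|), giving 61.46°.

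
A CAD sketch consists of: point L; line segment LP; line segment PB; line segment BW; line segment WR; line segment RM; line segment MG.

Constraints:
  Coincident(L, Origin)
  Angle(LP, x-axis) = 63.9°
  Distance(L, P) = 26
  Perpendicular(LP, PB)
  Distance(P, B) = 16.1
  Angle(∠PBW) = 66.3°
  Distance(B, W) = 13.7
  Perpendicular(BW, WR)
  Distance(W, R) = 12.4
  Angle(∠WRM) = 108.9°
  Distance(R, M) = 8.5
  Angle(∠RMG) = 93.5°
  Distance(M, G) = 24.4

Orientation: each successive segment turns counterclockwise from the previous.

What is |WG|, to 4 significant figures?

18.86

L is at the origin; LP runs at 63.9° with length 26.0, so P = (11.44, 23.35). LP is perpendicular to PB, so PB runs at 153.9°; with |PB| = 16.1, B = (-3.020, 30.43). ∠PBW = 66.3° gives BW at -92.40° from the x-axis; with |BW| = 13.7, W = (-3.594, 16.74). The perpendicularity gives WR at right angles to BW, so WR runs at -2.400°; with |WR| = 12.4, R = (8.796, 16.22). ∠WRM = 108.9° gives RM at 68.70° from the x-axis; with |RM| = 8.5, M = (11.88, 24.14). ∠RMG = 93.5° gives MG at 155.2° from the x-axis; with |MG| = 24.4, G = (-10.27, 34.38). Then |WG| = |G − W| = 18.86.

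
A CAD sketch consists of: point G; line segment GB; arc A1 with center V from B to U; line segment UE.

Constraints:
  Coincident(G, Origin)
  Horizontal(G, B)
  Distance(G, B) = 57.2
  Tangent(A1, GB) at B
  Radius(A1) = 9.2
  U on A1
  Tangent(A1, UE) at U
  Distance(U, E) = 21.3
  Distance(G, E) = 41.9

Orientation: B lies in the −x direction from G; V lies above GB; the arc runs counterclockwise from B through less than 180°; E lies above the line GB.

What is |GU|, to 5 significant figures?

50.120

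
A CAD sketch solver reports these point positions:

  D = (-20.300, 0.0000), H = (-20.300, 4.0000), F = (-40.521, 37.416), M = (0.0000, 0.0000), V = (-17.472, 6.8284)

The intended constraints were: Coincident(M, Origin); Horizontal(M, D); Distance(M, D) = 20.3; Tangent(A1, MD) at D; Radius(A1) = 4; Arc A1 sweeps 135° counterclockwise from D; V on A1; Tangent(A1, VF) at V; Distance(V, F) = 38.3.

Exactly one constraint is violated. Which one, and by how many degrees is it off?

Tangent(A1, VF) at V — off by 8.00°.

M = (0.00, 0.00) ✓; M.y = 0.00, D.y = 0.00 ✓; |MD| = 20.30 ✓; ∠(HD, DM) = 90.00° ✓; |HD| = 4.000 ✓; bearing(H→V) − bearing(H→D) = 135.0° ✓; |HV| = 4.000 ✓; ∠(HV, VF) = 98.00° ✗; |VF| = 38.30 ✓.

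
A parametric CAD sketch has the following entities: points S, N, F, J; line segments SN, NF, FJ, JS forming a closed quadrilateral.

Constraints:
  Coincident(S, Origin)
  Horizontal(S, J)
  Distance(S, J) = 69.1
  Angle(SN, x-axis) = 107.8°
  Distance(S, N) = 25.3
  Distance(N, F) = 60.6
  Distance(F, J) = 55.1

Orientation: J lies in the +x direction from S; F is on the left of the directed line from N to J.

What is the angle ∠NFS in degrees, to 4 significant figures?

21.35°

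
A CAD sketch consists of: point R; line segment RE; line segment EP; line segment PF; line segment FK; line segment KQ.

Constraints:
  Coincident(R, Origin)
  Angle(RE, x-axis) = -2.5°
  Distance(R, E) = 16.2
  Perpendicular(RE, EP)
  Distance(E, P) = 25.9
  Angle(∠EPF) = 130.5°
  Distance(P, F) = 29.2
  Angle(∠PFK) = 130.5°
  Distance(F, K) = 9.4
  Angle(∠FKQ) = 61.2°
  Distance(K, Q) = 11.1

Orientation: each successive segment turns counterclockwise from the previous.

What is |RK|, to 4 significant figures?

46.01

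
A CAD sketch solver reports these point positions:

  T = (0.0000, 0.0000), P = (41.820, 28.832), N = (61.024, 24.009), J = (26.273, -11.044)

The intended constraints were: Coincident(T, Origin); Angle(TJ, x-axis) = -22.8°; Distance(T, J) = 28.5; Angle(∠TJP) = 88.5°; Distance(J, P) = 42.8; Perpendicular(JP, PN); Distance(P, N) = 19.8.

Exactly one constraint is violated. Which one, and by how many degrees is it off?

Perpendicular(JP, PN) — off by 7.20°.

T = (0.00, 0.00) ✓; TJ at -22.80° ✓; |TJ| = 28.50 ✓; ∠TJP = 88.50° ✓; |JP| = 42.80 ✓; ∠(JP, PN) = 82.80° ✗; |PN| = 19.80 ✓.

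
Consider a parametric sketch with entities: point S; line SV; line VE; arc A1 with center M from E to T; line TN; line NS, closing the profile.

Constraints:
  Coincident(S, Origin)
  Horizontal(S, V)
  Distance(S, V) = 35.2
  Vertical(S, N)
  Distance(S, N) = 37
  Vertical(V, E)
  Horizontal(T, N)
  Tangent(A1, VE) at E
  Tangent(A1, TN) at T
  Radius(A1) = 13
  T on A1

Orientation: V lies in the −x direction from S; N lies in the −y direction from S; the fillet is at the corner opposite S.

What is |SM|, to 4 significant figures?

32.69

S is at the origin; S and V share the same y with |SV| = 35.2 and V on the −x side, so V = (-35.20, 0.000). S and N share the same x with |SN| = 37.0 and N on the −y side, so N = (0.000, -37.00). The virtual corner opposite S is at (-35.20, -37.00). Since A1 is tangent to VE there, ME ⟂ VE and A1 meets TN tangentially, so MT is at right angles to TN, with radius 13.0, so the center M sits 13.0 in from both sides at M = (-22.20, -24.00). Then |SM| = |M − S| = 32.69.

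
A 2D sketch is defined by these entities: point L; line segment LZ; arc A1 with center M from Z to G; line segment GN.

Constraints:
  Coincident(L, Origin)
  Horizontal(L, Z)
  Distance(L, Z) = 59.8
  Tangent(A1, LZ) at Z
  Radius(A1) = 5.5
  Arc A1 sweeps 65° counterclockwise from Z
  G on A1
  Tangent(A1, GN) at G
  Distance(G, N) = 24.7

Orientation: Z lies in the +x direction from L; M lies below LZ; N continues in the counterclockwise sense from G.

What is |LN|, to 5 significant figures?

51.212

On A1, Z sits at bearing 90° from M; a 65° counterclockwise sweep puts G at bearing 155°, so G = M + 5.5·(cos 155°, sin 155°) = (54.815, -3.1756). A1 meets GN tangentially, so MG is at right angles to GN, so GN runs along (−sin 155°, cos 155°); with |GN| = 24.7, N = (44.377, -25.561). Then |LN| = |N − L| = 51.212.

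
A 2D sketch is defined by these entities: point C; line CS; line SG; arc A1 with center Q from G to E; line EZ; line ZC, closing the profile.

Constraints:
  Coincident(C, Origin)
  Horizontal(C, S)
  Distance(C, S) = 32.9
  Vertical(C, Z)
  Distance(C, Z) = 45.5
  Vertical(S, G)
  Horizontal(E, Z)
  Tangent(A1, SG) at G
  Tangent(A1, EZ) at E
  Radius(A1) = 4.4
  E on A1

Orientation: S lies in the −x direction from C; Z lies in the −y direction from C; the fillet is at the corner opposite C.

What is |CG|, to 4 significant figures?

52.65

The virtual corner opposite C is at (-32.90, -45.50). A1 meets SG tangentially, so QG is at right angles to SG and the tangent condition forces QE to be normal to EZ, with radius 4.4, so the center Q sits 4.4 in from both sides at Q = (-28.50, -41.10). That places the tangent points at G = (-32.90, -41.10) on SG and E = (-28.50, -45.50) on EZ. Then |CG| = |G − C| = 52.65.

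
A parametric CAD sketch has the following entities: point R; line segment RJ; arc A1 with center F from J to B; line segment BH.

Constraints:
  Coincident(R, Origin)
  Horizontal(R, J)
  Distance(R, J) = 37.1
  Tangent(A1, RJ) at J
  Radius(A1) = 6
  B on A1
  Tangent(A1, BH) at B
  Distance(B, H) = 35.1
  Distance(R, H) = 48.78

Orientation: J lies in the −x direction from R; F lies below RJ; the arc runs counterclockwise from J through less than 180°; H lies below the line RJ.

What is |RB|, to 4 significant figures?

43.38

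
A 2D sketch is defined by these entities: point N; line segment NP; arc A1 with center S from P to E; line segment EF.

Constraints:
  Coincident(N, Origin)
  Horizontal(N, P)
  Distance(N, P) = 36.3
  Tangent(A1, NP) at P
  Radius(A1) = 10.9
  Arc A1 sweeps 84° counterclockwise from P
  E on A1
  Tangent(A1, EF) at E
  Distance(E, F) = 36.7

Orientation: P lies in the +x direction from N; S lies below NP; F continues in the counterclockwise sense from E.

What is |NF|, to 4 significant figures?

51.06

N is at the origin; NP is horizontal with |NP| = 36.3 and P on the +x side, so P = (36.30, 0.000). Tangency of A1 to NP means the radius SP is perpendicular to NP, so S = P + (0, -10.9) = (36.30, -10.90). On A1, P sits at bearing 90° from S; an 84° counterclockwise sweep puts E at bearing 174°, so E = S + 10.9·(cos 174°, sin 174°) = (25.46, -9.761). Since A1 is tangent to EF there, SE ⟂ EF, so EF runs along (−sin 174°, cos 174°); with |EF| = 36.7, F = (21.62, -46.26). Then |NF| = |F − N| = 51.06.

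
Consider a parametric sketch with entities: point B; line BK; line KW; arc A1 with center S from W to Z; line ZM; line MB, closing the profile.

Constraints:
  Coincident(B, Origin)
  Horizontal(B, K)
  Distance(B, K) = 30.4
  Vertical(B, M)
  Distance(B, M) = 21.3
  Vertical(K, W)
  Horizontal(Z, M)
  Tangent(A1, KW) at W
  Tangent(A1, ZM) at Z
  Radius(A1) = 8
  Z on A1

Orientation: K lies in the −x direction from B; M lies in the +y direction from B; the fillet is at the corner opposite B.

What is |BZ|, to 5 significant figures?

30.910

B is at the origin; B and K share the same y with |BK| = 30.4 and K on the −x side, so K = (-30.400, 0.0000). BM is vertical with |BM| = 21.3 and M on the +y side, so M = (0.0000, 21.300). The virtual corner opposite B is at (-30.400, 21.300). A1 meets KW tangentially, so SW is at right angles to KW and since A1 is tangent to ZM there, SZ ⟂ ZM, with radius 8.0, so the center S sits 8.0 in from both sides at S = (-22.400, 13.300). That places the tangent points at W = (-30.400, 13.300) on KW and Z = (-22.400, 21.300) on ZM. Then |BZ| = |Z − B| = 30.910.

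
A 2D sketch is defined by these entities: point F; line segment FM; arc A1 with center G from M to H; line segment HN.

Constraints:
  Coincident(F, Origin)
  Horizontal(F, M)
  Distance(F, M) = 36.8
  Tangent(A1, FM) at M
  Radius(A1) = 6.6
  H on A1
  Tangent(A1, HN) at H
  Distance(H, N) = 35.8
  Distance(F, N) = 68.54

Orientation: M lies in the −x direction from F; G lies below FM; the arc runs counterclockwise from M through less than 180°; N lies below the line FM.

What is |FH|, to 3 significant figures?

42.9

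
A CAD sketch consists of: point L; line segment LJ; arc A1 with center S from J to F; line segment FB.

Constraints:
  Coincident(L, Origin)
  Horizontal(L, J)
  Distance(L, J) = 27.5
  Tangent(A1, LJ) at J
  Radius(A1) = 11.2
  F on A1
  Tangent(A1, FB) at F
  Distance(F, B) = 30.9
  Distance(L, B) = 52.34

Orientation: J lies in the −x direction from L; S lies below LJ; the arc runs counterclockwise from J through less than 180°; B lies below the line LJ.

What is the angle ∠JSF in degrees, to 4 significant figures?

108.6°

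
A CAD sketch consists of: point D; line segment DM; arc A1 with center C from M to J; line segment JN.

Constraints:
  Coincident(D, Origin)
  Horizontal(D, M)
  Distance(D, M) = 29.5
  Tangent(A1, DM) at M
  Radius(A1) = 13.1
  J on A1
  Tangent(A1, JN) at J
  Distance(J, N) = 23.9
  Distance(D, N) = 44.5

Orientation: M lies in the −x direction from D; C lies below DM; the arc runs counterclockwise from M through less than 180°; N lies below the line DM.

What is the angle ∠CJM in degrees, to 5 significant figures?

21.855°

D is at the origin; DM is horizontal with |DM| = 29.5 and M on the −x side, so M = (-29.500, 0.0000). The tangent condition forces CM to be normal to DM, so C = M + (0, -13.1) = (-29.500, -13.100). Since CJ ⟂ JN (tangency), |CN| = √(13.1² + 23.9²) = 27.255 regardless of where J sits on A1. So N lies on both circle(D, 44.5) and circle(C, 27.255); the below-DM intersection is N = (-21.276, -39.084). J is the foot of the tangent from N: J = (-38.552, -22.569).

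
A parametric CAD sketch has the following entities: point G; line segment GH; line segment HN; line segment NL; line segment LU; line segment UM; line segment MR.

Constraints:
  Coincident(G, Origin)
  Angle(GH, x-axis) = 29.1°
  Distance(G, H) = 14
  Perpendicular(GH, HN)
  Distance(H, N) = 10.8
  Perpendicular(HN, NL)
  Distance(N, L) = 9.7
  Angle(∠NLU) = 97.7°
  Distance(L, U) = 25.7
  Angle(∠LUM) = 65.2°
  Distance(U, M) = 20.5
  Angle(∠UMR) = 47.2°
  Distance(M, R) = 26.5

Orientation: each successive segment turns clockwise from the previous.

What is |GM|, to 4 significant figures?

22.20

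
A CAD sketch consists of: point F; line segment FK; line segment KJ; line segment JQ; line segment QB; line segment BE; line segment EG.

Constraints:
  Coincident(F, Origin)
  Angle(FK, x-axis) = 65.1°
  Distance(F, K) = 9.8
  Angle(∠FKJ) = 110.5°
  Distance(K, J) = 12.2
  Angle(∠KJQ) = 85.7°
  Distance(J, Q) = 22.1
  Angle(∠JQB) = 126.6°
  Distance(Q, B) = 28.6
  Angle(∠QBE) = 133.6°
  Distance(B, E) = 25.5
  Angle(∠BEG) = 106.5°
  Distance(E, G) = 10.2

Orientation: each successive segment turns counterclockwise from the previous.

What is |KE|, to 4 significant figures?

49.39

∠JQB = 126.6° gives QB at -77.70° from the x-axis; with |QB| = 28.6, B = (-12.88, -27.02). ∠QBE = 133.6° gives BE at -31.30° from the x-axis; with |BE| = 25.5, E = (8.913, -40.27). Then |KE| = |E − K| = 49.39.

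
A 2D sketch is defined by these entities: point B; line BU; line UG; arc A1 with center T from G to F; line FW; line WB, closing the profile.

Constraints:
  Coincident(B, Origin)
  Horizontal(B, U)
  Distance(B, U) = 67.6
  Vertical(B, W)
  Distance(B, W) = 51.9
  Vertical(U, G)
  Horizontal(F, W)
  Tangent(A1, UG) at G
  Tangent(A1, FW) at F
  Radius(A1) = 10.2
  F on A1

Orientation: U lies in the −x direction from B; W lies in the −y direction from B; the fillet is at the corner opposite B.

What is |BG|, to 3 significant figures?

79.4

B is at the origin; BU is horizontal with |BU| = 67.6 and U on the −x side, so U = (-67.6, 0.00). B and W share the same x with |BW| = 51.9 and W on the −y side, so W = (0.00, -51.9). The virtual corner opposite B is at (-67.6, -51.9). The tangent condition forces TG to be normal to UG and tangency of A1 to FW means the radius TF is perpendicular to FW, with radius 10.2, so the center T sits 10.2 in from both sides at T = (-57.4, -41.7). That places the tangent points at G = (-67.6, -41.7) on UG and F = (-57.4, -51.9) on FW. Then |BG| = |G − B| = 79.4.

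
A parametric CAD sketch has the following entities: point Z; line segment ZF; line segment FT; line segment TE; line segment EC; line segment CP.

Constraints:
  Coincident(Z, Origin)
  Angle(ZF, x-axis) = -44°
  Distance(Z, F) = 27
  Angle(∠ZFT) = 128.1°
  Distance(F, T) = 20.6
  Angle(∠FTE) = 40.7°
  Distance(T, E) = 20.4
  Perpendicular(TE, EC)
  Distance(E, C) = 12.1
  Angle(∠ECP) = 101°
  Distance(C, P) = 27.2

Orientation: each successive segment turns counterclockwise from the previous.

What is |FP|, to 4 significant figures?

22.25

Z is at the origin; ZF runs at -44.0° with length 27.0, so F = (19.42, -18.76). ∠ZFT = 128.1° gives FT at 7.900° from the x-axis; with |FT| = 20.6, T = (39.83, -15.92). ∠FTE = 40.7° gives TE at 147.2° from the x-axis; with |TE| = 20.4, E = (22.68, -4.874). TE ⟂ EC, so EC runs at -122.8°; with |EC| = 12.1, C = (16.12, -15.04). ∠ECP = 101.0° gives CP at -43.80° from the x-axis; with |CP| = 27.2, P = (35.76, -33.87). Then |FP| = |P − F| = 22.25.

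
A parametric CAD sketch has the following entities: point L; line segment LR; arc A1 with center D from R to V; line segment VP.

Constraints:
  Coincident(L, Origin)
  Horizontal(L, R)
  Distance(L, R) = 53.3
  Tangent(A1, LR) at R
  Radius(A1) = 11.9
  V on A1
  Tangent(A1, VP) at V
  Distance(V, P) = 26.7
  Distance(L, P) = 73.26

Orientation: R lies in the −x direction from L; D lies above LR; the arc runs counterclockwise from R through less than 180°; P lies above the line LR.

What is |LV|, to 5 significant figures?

48.329

L is at the origin; L and R share the same y with |LR| = 53.3 and R on the −x side, so R = (-53.300, 0.0000). The tangent condition forces DR to be normal to LR, so D = R + (0, 11.9) = (-53.300, 11.900). Since DV ⟂ VP (tangency), |DP| = √(11.9² + 26.7²) = 29.232 regardless of where V sits on A1. So P lies on both circle(L, 73.26) and circle(D, 29.232); the above-LR intersection is P = (-61.381, 39.993). V is the foot of the tangent from P: V = (-44.193, 19.560).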